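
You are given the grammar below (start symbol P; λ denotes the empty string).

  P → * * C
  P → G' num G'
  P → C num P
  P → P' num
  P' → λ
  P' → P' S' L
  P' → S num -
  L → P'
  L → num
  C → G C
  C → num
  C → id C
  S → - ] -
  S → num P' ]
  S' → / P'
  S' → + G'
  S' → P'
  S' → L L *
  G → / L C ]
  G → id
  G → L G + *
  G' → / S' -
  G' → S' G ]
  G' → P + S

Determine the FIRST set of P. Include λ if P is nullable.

{ *, +, -, /, id, num }

P → * * C contributes {*}.
From P → G' num G': add FIRST(G') = { *, +, -, /, id, num }.
From P → C num P: add FIRST(C) = { *, +, -, /, id, num }.
From P → P' num: P' nullable, take FIRST(P') ∪ {num} = { *, +, -, /, num }.
Union: FIRST(P) = { *, +, -, /, id, num }.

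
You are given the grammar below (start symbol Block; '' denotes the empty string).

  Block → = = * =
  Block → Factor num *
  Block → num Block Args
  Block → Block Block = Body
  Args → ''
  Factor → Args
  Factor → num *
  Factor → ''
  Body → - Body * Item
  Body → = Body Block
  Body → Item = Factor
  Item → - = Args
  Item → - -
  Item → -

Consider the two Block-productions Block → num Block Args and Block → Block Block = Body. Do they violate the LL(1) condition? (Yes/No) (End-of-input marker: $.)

FIRST(num Block Args) = { num } and FIRST(Block Block = Body) = { =, num }.
Both contain num, so the two alternatives are not disjoint — LL(1) conflict.

Yes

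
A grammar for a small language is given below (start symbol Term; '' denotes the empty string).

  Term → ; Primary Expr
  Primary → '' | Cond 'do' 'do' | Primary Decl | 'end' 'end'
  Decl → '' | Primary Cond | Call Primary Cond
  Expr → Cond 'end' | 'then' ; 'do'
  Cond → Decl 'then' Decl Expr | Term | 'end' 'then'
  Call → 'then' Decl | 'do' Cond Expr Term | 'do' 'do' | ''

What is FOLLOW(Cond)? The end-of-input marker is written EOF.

{ 'do', 'end', 'then', ; }

In Primary → Cond 'do' 'do': add FIRST('do' 'do') = { 'do' }.
In Decl → Primary Cond: Cond is at the end, add FOLLOW(Decl) = { 'do', 'end', 'then', ; }.
In Decl → Call Primary Cond: Cond is at the end, add FOLLOW(Decl) = { 'do', 'end', 'then', ; }.
In Expr → Cond 'end': add FIRST('end') = { 'end' }.
In Call → 'do' Cond Expr Term: add FIRST(Expr Term) = { 'do', 'end', 'then', ; }.
Union: FOLLOW(Cond) = { 'do', 'end', 'then', ; }.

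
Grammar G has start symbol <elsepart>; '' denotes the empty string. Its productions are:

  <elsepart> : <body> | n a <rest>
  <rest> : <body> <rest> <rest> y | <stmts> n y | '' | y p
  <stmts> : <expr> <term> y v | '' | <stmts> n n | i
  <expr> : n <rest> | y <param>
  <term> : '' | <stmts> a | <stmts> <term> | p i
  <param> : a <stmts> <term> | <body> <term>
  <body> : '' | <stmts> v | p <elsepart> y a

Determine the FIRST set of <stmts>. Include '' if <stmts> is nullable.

{ i, n, y, '' }

From <stmts> : <expr> <term> y v: add FIRST(<expr>) = { n, y }.
<stmts> : '' contributes ''.
From <stmts> : <stmts> n n: <stmts> nullable, take FIRST(<stmts>) ∪ {n} = { i, n, y }.
<stmts> : i contributes {i}.
Union: FIRST(<stmts>) = { i, n, y, '' }.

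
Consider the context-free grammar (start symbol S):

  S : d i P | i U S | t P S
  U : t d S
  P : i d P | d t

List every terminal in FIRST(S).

{ d, i, t }

S : d i P contributes {d}.
S : i U S contributes {i}.
S : t P S contributes {t}.
Union: FIRST(S) = { d, i, t }.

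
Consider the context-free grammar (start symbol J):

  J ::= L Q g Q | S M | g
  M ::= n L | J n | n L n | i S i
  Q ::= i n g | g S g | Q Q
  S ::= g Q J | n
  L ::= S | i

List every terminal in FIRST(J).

{ g, i, n }

From J ::= L Q g Q: add FIRST(L) = { g, i, n }.
From J ::= S M: add FIRST(S) = { g, n }.
J ::= g contributes {g}.
Union: FIRST(J) = { g, i, n }.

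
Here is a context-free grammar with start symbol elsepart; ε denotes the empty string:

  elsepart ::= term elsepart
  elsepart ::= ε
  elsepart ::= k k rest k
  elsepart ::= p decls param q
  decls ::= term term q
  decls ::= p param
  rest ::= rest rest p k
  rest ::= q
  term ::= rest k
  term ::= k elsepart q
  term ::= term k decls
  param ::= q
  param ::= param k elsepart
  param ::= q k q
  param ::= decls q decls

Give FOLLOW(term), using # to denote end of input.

In elsepart ::= term elsepart: add FIRST(elsepart)\{ε} = { k, p, q }.
  Since elsepart is nullable, also add FOLLOW(elsepart) = { #, k, p, q }.
In decls ::= term term q: add FIRST(term q) = { k, q }.
In decls ::= term term q: add FIRST(q) = { q }.
In term ::= term k decls: add FIRST(k decls) = { k }.
Union: FOLLOW(term) = { #, k, p, q }.

{ #, k, p, q }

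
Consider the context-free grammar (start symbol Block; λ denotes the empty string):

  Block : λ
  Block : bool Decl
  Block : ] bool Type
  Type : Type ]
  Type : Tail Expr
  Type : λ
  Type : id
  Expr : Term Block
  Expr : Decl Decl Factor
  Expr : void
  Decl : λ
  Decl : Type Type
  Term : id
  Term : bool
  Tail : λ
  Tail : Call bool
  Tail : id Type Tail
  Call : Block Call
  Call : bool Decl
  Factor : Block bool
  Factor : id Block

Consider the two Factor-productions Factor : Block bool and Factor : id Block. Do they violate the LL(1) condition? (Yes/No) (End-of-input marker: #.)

FIRST(Block bool) = { ], bool } and FIRST(id Block) = { id }.
The FIRST sets are disjoint and neither alternative is nullable — no conflict.

No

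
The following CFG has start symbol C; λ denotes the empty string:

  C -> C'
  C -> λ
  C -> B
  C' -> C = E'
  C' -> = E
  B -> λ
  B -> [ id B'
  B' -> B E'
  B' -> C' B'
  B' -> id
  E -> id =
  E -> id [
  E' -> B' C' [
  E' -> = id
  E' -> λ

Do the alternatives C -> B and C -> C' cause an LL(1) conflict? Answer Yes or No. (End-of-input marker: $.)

Yes

FIRST(B) = { [, λ } and FIRST(C') = { =, [ }.
Both contain [, so the two alternatives are not disjoint — LL(1) conflict.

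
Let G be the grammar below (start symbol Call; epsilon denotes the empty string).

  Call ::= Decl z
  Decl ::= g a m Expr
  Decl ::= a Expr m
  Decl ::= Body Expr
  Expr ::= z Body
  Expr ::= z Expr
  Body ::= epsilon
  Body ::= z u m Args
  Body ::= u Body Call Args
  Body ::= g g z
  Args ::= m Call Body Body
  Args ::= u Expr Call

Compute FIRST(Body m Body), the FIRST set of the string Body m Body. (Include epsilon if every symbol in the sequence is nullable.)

Add FIRST(Body)\{epsilon} = { g, u, z }; Body is nullable, continue.
m is a terminal; add {m} and stop.

{ g, m, u, z }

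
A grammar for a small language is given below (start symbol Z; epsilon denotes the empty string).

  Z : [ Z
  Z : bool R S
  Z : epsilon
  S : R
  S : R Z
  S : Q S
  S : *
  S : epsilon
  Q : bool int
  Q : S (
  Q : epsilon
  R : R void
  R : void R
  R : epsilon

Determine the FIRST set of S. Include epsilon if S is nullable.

{ (, *, [, bool, void, epsilon }

From S : R: add FIRST(R) = { void, epsilon } (including epsilon since R is nullable).
From S : R Z: R, Z nullable, take FIRST(R) ∪ FIRST(Z) = { [, bool, void }; also epsilon since the whole RHS is nullable.
From S : Q S: Q, S nullable, take FIRST(Q) ∪ FIRST(S) = { (, *, [, bool, void }; also epsilon since the whole RHS is nullable.
S : * contributes {*}.
S : epsilon contributes epsilon.
Union: FIRST(S) = { (, *, [, bool, void, epsilon }.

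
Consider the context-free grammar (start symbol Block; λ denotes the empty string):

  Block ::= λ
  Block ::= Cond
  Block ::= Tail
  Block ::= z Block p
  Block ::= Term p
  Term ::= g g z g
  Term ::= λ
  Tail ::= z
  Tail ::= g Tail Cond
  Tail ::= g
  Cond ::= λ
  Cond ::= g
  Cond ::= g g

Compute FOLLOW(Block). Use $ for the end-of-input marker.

{ $, p }

Block is the start symbol, so $ ∈ FOLLOW(Block).
In Block ::= z Block p: add FIRST(p) = { p }.
Union: FOLLOW(Block) = { $, p }.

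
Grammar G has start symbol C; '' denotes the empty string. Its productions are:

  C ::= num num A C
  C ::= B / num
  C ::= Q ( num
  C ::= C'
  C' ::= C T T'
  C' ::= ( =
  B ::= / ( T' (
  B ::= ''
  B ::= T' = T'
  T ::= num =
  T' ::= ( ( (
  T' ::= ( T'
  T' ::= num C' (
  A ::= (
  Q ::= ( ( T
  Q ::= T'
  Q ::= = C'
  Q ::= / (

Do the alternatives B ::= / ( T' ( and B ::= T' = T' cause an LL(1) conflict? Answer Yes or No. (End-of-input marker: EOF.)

FIRST(/ ( T' () = { / } and FIRST(T' = T') = { (, num }.
The FIRST sets are disjoint and neither alternative is nullable — no conflict.

No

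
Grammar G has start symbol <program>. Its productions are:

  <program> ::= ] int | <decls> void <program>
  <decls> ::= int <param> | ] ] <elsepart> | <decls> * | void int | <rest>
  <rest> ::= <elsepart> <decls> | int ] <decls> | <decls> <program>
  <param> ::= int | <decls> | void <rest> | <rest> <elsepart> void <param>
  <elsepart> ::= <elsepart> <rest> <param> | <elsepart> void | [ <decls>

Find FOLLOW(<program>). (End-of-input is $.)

<program> is the start symbol, so $ ∈ FOLLOW(<program>).
In <program> ::= <decls> void <program>: <program> is at the end, add FOLLOW(<program>) = { $, *, [, ], int, void }.
In <rest> ::= <decls> <program>: <program> is at the end, add FOLLOW(<rest>) = { *, [, ], int, void }.
Union: FOLLOW(<program>) = { $, *, [, ], int, void }.

{ $, *, [, ], int, void }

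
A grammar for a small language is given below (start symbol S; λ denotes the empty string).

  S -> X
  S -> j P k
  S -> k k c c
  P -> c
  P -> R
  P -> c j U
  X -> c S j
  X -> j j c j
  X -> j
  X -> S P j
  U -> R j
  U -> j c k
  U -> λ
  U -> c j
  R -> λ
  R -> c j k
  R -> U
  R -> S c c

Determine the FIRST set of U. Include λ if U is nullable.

{ c, j, k, λ }

From U -> R j: R nullable, take FIRST(R) ∪ {j} = { c, j, k }.
U -> j c k contributes {j}.
U -> λ contributes λ.
U -> c j contributes {c}.
Union: FIRST(U) = { c, j, k, λ }.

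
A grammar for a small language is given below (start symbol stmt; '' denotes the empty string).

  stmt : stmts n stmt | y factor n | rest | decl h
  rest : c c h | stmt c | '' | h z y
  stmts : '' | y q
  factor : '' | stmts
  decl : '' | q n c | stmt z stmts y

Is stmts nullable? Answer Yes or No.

stmts has an ''-production, so stmts ⇒ ''.

Yes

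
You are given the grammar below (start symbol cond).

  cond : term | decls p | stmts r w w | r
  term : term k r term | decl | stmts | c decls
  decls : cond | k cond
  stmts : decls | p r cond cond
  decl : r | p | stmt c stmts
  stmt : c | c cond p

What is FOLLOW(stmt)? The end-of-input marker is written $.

In decl : stmt c stmts: add FIRST(c stmts) = { c }.
Union: FOLLOW(stmt) = { c }.

{ c }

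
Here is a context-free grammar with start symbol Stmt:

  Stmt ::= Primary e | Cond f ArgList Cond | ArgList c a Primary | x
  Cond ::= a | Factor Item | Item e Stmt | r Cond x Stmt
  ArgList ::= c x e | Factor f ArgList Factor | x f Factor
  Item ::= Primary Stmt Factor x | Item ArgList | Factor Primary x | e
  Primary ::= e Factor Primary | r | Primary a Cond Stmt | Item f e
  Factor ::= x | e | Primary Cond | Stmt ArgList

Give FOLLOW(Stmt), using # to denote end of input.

{ #, a, c, e, f, r, x }

Stmt is the start symbol, so # ∈ FOLLOW(Stmt).
In Cond ::= Item e Stmt: Stmt is at the end, add FOLLOW(Cond) = { #, a, c, e, f, r, x }.
In Cond ::= r Cond x Stmt: Stmt is at the end, add FOLLOW(Cond) = { #, a, c, e, f, r, x }.
In Item ::= Primary Stmt Factor x: add FIRST(Factor x) = { a, c, e, r, x }.
In Primary ::= Primary a Cond Stmt: Stmt is at the end, add FOLLOW(Primary) = { #, a, c, e, f, r, x }.
In Factor ::= Stmt ArgList: add FIRST(ArgList) = { a, c, e, r, x }.
Union: FOLLOW(Stmt) = { #, a, c, e, f, r, x }.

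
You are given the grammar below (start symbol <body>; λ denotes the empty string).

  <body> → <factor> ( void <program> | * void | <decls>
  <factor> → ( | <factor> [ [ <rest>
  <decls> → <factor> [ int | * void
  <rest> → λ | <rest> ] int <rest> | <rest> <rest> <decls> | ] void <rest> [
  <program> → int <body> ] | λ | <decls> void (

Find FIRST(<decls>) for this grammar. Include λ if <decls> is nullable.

{ (, * }

From <decls> → <factor> [ int: add FIRST(<factor>) = { ( }.
<decls> → * void contributes {*}.
Union: FIRST(<decls>) = { (, * }.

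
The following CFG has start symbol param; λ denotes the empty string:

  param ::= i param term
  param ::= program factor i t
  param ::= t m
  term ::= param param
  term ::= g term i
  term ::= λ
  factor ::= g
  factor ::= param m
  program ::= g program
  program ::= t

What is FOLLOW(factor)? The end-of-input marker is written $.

In param ::= program factor i t: add FIRST(i t) = { i }.
Union: FOLLOW(factor) = { i }.

{ i }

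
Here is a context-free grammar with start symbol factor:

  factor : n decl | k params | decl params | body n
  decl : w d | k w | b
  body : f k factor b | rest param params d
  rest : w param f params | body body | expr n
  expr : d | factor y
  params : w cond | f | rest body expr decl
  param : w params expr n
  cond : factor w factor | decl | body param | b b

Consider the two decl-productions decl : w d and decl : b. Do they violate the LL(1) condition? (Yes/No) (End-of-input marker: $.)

FIRST(w d) = { w } and FIRST(b) = { b }.
The FIRST sets are disjoint and neither alternative is nullable — no conflict.

No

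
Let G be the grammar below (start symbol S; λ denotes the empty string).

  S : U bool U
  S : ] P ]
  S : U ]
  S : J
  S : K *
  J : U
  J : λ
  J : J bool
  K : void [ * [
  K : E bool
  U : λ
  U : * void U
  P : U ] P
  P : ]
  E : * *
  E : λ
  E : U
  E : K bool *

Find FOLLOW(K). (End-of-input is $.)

{ *, bool }

In S : K *: add FIRST(*) = { * }.
In E : K bool *: add FIRST(bool *) = { bool }.
Union: FOLLOW(K) = { *, bool }.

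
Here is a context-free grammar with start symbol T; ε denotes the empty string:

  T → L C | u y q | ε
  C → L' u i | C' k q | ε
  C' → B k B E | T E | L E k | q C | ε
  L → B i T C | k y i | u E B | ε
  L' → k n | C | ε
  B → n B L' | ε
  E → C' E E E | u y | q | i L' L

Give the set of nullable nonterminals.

Directly nullable (have an ε-production): T, C, C', L, L', B.
No other nonterminal has a production whose RHS symbols are all nullable.

{ B, C, C', L, L', T }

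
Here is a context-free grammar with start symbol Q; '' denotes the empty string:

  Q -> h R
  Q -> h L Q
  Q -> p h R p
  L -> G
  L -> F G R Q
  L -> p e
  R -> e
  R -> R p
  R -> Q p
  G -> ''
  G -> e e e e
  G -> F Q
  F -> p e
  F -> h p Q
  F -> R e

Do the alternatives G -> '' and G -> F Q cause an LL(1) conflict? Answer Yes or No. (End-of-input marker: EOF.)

FIRST('') = { '' } and FIRST(F Q) = { e, h, p }.
The first alternative is nullable and FOLLOW(G) = { e, h, p } shares e with FIRST of the second — conflict.

Yes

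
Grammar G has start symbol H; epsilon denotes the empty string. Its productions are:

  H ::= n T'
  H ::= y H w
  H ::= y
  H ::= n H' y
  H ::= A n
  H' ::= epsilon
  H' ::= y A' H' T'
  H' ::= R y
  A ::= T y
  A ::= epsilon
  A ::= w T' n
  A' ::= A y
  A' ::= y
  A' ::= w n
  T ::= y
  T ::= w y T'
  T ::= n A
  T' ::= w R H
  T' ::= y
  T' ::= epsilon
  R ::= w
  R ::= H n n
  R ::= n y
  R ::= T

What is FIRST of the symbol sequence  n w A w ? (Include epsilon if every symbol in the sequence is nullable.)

{ n }

n is a terminal; add {n} and stop.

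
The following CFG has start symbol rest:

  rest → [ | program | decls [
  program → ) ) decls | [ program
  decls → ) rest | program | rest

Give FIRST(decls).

{ ), [ }

decls → ) rest contributes {)}.
From decls → program: add FIRST(program) = { ), [ }.
From decls → rest: add FIRST(rest) = { ), [ }.
Union: FIRST(decls) = { ), [ }.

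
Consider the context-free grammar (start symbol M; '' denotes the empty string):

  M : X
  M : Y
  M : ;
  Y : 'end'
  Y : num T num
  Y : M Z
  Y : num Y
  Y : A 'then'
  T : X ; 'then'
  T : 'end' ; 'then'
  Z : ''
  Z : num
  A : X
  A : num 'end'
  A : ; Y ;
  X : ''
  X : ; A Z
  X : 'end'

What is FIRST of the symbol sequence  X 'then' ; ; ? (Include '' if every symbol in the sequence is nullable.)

Add FIRST(X)\{''} = { 'end', ; }; X is nullable, continue.
'then' is a terminal; add {'then'} and stop.

{ 'end', 'then', ; }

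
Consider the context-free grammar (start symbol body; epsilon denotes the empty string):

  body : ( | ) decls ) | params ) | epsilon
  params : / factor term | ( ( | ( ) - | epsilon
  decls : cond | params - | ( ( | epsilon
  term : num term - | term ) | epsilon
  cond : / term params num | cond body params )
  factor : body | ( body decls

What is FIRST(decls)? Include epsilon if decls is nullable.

{ (, -, /, epsilon }

From decls : cond: add FIRST(cond) = { / }.
From decls : params -: params nullable, take FIRST(params) ∪ {-} = { (, -, / }.
decls : ( ( contributes {(}.
decls : epsilon contributes epsilon.
Union: FIRST(decls) = { (, -, /, epsilon }.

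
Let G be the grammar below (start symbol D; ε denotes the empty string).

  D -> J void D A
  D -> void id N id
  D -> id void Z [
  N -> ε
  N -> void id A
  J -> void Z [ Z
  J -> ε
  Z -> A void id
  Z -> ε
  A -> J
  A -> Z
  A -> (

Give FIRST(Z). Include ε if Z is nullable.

From Z -> A void id: A nullable, take FIRST(A) ∪ {void} = { (, void }.
Z -> ε contributes ε.
Union: FIRST(Z) = { (, void, ε }.

{ (, void, ε }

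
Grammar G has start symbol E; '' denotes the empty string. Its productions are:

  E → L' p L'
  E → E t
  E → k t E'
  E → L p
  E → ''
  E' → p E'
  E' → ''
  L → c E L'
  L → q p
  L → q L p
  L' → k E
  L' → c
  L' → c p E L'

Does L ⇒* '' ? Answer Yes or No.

Nullable nonterminals: E, E'.
No production of L has an RHS whose symbols are all nullable, so L is not nullable.

No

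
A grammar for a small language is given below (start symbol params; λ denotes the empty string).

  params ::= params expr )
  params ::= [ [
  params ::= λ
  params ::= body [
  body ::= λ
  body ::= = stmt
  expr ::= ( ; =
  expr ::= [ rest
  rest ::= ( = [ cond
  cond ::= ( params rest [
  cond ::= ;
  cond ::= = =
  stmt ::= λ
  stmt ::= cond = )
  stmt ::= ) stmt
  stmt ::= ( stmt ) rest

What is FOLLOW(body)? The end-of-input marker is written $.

In params ::= body [: add FIRST([) = { [ }.
Union: FOLLOW(body) = { [ }.

{ [ }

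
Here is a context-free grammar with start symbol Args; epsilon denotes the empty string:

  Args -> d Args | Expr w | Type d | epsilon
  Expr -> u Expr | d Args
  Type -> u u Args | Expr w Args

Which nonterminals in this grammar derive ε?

Directly nullable (have an epsilon-production): Args.
No other nonterminal has a production whose RHS symbols are all nullable.

{ Args }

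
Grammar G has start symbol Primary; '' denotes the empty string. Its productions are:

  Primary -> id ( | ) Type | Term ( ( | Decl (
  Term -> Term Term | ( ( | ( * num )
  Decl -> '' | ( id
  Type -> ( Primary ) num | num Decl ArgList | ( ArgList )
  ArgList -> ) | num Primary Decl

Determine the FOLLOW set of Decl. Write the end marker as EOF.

In Primary -> Decl (: add FIRST(() = { ( }.
In Type -> num Decl ArgList: add FIRST(ArgList) = { ), num }.
In ArgList -> num Primary Decl: Decl is at the end, add FOLLOW(ArgList) = { EOF, (, ) }.
Union: FOLLOW(Decl) = { EOF, (, ), num }.

{ EOF, (, ), num }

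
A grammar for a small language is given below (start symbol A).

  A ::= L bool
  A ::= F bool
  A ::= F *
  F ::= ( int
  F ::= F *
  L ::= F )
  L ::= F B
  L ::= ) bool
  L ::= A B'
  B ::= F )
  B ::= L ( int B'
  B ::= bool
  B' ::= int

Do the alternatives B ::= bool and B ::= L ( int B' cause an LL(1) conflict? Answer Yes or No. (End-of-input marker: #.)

No

FIRST(bool) = { bool } and FIRST(L ( int B') = { (, ) }.
The FIRST sets are disjoint and neither alternative is nullable — no conflict.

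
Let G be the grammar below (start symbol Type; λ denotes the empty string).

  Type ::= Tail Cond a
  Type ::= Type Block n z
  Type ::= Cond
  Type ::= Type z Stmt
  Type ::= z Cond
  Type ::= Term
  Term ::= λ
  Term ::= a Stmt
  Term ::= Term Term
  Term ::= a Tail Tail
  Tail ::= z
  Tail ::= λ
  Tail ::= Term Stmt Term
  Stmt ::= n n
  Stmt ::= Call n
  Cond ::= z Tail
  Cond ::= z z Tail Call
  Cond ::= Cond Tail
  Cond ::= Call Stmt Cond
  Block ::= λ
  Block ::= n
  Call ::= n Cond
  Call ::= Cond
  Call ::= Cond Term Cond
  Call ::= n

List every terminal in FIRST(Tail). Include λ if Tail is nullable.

Tail ::= z contributes {z}.
Tail ::= λ contributes λ.
From Tail ::= Term Stmt Term: Term nullable, take FIRST(Term) ∪ FIRST(Stmt) = { a, n, z }.
Union: FIRST(Tail) = { a, n, z, λ }.

{ a, n, z, λ }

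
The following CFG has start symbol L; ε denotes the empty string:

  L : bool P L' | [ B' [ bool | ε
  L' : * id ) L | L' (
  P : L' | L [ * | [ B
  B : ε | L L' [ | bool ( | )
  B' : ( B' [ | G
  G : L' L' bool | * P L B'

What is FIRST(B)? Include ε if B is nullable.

{ ), *, [, bool, ε }

B : ε contributes ε.
From B : L L' [: L nullable, take FIRST(L) ∪ FIRST(L') = { *, [, bool }.
B : bool ( contributes {bool}.
B : ) contributes {)}.
Union: FIRST(B) = { ), *, [, bool, ε }.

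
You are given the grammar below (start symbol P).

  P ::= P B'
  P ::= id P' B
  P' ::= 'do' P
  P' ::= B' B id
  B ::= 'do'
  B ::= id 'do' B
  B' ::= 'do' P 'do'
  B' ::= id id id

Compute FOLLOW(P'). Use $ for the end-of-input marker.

In P ::= id P' B: add FIRST(B) = { 'do', id }.
Union: FOLLOW(P') = { 'do', id }.

{ 'do', id }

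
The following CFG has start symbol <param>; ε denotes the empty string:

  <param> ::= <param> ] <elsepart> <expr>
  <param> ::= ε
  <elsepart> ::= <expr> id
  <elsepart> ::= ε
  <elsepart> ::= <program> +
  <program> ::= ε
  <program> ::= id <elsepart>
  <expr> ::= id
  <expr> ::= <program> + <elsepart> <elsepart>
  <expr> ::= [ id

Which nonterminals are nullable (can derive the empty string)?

Directly nullable (have an ε-production): <param>, <elsepart>, <program>.
No other nonterminal has a production whose RHS symbols are all nullable.

{ <elsepart>, <param>, <program> }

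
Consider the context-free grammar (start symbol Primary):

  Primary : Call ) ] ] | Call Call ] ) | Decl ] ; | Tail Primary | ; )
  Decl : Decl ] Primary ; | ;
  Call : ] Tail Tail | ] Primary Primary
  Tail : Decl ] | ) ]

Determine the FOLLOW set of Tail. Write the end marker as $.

{ ), ;, ] }

In Primary : Tail Primary: add FIRST(Primary) = { ), ;, ] }.
In Call : ] Tail Tail: add FIRST(Tail) = { ), ; }.
In Call : ] Tail Tail: Tail is at the end, add FOLLOW(Call) = { ), ] }.
Union: FOLLOW(Tail) = { ), ;, ] }.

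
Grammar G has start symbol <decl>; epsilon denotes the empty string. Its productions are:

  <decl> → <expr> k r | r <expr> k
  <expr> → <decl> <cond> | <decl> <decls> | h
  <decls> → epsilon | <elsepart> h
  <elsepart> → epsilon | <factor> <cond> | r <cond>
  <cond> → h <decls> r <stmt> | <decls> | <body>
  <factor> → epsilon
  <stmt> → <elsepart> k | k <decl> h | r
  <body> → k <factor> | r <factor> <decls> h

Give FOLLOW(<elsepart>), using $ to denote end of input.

In <decls> → <elsepart> h: add FIRST(h) = { h }.
In <stmt> → <elsepart> k: add FIRST(k) = { k }.
Union: FOLLOW(<elsepart>) = { h, k }.

{ h, k }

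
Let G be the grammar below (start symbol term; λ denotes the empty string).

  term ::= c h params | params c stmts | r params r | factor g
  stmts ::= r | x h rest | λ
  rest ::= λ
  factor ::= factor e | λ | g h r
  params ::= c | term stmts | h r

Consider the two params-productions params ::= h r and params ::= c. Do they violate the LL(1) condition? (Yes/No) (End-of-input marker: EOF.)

No

FIRST(h r) = { h } and FIRST(c) = { c }.
The FIRST sets are disjoint and neither alternative is nullable — no conflict.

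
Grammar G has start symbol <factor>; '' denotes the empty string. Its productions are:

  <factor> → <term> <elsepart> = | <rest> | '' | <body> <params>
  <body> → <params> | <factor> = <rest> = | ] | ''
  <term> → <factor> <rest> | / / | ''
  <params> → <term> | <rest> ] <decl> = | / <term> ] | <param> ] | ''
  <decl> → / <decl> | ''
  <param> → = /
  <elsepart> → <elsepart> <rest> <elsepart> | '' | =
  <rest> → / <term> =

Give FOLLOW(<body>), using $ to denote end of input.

{ $, /, =, ] }

In <factor> → <body> <params>: add FIRST(<params>)\{''} = { /, =, ] }.
  Since <params> is nullable, also add FOLLOW(<factor>) = { $, /, = }.
Union: FOLLOW(<body>) = { $, /, =, ] }.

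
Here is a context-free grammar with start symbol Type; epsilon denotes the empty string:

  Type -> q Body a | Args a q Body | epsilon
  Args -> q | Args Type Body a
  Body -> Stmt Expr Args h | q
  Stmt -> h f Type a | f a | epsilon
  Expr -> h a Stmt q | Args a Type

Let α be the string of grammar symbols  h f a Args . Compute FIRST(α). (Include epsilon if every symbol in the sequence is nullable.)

h is a terminal; add {h} and stop.

{ h }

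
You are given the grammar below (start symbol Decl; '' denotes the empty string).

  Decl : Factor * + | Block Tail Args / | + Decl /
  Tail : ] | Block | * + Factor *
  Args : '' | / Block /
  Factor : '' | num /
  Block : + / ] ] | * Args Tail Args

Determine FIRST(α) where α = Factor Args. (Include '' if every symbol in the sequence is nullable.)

{ /, num, '' }

Add FIRST(Factor)\{''} = { num }; Factor is nullable, continue.
Add FIRST(Args)\{''} = { / }; Args is nullable, continue.
Every symbol is nullable, so include ''.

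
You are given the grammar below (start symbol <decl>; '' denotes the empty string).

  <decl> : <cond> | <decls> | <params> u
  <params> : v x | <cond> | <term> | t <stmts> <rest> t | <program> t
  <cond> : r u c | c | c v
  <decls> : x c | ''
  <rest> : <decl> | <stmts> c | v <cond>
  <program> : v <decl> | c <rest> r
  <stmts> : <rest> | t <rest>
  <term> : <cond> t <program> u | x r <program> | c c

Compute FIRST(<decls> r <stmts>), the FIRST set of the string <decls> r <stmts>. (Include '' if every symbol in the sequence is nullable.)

{ r, x }

Add FIRST(<decls>)\{''} = { x }; <decls> is nullable, continue.
r is a terminal; add {r} and stop.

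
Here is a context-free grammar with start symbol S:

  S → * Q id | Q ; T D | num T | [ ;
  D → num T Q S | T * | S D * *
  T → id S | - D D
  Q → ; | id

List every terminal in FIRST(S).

{ *, ;, [, id, num }

S → * Q id contributes {*}.
From S → Q ; T D: add FIRST(Q) = { ;, id }.
S → num T contributes {num}.
S → [ ; contributes {[}.
Union: FIRST(S) = { *, ;, [, id, num }.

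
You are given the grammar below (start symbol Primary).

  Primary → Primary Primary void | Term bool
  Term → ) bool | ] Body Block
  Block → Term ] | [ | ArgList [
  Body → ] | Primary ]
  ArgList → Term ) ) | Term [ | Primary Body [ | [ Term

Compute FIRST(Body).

Body → ] contributes {]}.
From Body → Primary ]: add FIRST(Primary) = { ), ] }.
Union: FIRST(Body) = { ), ] }.

{ ), ] }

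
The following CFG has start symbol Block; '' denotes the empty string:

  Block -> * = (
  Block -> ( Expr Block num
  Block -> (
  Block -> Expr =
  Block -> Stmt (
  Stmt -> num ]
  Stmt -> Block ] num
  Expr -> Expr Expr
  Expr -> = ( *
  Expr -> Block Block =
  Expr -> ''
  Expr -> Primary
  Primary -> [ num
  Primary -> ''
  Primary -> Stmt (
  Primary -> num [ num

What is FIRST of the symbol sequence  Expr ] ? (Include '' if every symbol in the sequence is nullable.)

Add FIRST(Expr)\{''} = { (, *, =, [, num }; Expr is nullable, continue.
] is a terminal; add {]} and stop.

{ (, *, =, [, ], num }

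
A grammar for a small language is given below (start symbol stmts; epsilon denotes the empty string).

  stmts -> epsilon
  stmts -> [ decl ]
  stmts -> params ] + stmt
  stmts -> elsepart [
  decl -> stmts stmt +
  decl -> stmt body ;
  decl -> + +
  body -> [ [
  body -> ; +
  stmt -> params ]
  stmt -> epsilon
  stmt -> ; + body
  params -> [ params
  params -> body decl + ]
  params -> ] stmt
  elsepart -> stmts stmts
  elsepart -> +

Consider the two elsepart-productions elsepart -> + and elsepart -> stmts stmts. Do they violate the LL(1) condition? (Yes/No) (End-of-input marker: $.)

FIRST(+) = { + } and FIRST(stmts stmts) = { +, ;, [, ], epsilon }.
Both contain +, so the two alternatives are not disjoint — LL(1) conflict.

Yes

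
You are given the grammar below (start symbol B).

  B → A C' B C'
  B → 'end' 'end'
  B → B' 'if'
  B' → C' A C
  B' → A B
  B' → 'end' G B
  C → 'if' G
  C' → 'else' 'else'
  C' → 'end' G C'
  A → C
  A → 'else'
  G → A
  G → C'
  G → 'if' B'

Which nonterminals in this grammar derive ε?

{ } (none)

No nonterminal has an empty production or an RHS whose symbols are all nullable.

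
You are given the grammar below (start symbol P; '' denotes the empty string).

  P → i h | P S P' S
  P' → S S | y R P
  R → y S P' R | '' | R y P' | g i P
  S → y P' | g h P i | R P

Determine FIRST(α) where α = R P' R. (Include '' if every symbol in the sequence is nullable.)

Add FIRST(R)\{''} = { g, y }; R is nullable, continue.
Add FIRST(P') = { g, i, y }; P' is not nullable, stop.

{ g, i, y }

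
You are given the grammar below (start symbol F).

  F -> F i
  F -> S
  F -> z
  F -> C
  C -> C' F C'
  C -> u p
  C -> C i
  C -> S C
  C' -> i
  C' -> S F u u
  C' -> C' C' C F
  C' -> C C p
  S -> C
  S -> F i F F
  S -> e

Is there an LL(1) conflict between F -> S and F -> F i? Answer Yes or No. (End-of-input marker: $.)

FIRST(S) = { e, i, u, z } and FIRST(F i) = { e, i, u, z }.
Both contain e, so the two alternatives are not disjoint — LL(1) conflict.

Yes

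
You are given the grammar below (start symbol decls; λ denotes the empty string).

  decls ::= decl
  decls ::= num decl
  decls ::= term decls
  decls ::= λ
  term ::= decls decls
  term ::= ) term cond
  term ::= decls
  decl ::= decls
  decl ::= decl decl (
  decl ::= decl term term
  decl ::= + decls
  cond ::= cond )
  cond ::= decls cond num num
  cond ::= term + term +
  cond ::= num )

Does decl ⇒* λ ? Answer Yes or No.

decl ::= decls and each of decls is nullable, so decl ⇒* λ.

Yes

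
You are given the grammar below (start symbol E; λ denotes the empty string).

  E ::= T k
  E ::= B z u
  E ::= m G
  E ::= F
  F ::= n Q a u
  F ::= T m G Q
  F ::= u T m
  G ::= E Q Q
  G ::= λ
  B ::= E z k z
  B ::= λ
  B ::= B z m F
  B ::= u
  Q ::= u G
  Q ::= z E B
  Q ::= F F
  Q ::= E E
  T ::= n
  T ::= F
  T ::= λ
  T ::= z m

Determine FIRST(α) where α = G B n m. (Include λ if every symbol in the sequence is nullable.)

{ k, m, n, u, z }

Add FIRST(G)\{λ} = { k, m, n, u, z }; G is nullable, continue.
Add FIRST(B)\{λ} = { k, m, n, u, z }; B is nullable, continue.
n is a terminal; add {n} and stop.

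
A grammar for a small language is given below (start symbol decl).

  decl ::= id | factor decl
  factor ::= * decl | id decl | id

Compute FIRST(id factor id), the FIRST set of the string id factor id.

{ id }

id is a terminal; add {id} and stop.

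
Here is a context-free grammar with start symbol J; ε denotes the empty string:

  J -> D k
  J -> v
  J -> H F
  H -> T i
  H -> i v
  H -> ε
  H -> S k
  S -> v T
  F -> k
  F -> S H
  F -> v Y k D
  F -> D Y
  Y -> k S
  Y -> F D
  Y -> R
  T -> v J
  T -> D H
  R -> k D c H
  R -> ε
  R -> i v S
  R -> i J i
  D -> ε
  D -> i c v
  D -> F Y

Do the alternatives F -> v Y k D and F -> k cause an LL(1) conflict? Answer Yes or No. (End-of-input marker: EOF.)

No

FIRST(v Y k D) = { v } and FIRST(k) = { k }.
The FIRST sets are disjoint and neither alternative is nullable — no conflict.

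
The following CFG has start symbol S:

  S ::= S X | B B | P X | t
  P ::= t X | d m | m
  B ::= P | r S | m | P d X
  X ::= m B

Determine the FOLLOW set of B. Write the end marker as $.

{ $, d, m, r, t }

In S ::= B B: add FIRST(B) = { d, m, r, t }.
In S ::= B B: B is at the end, add FOLLOW(S) = { $, d, m, r, t }.
In X ::= m B: B is at the end, add FOLLOW(X) = { $, d, m, r, t }.
Union: FOLLOW(B) = { $, d, m, r, t }.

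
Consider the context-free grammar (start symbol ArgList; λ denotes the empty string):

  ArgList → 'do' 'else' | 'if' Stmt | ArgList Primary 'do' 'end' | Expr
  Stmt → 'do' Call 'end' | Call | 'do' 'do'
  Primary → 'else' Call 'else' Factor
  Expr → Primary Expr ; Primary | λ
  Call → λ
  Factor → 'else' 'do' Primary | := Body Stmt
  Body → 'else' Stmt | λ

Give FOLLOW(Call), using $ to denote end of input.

In Stmt → 'do' Call 'end': add FIRST('end') = { 'end' }.
In Stmt → Call: Call is at the end, add FOLLOW(Stmt) = { $, 'do', 'else', ; }.
In Primary → 'else' Call 'else' Factor: add FIRST('else' Factor) = { 'else' }.
Union: FOLLOW(Call) = { $, 'do', 'else', 'end', ; }.

{ $, 'do', 'else', 'end', ; }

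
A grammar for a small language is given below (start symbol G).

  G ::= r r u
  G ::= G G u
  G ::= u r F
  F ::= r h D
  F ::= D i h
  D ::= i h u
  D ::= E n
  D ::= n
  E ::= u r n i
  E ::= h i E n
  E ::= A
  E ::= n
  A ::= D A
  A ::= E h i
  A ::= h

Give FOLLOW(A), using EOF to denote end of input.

{ h, n }

In E ::= A: A is at the end, add FOLLOW(E) = { h, n }.
In A ::= D A: A is at the end, add FOLLOW(A) = { h, n }.
Union: FOLLOW(A) = { h, n }.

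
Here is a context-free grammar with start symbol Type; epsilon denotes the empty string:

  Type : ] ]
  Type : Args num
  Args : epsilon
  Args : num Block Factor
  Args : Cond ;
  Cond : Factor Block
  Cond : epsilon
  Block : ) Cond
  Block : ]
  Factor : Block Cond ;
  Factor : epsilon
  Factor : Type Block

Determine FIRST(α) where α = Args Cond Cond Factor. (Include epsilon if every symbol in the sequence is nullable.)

{ ), ;, ], num, epsilon }

Add FIRST(Args)\{epsilon} = { ), ;, ], num }; Args is nullable, continue.
Add FIRST(Cond)\{epsilon} = { ), ;, ], num }; Cond is nullable, continue.
Add FIRST(Cond)\{epsilon} = { ), ;, ], num }; Cond is nullable, continue.
Add FIRST(Factor)\{epsilon} = { ), ;, ], num }; Factor is nullable, continue.
Every symbol is nullable, so include epsilon.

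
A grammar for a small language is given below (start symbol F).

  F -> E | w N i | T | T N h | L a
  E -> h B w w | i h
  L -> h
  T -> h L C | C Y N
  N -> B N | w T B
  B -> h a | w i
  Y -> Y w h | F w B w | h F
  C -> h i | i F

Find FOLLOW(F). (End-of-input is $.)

{ $, h, i, w }

F is the start symbol, so $ ∈ FOLLOW(F).
In Y -> F w B w: add FIRST(w B w) = { w }.
In Y -> h F: F is at the end, add FOLLOW(Y) = { h, w }.
In C -> i F: F is at the end, add FOLLOW(C) = { $, h, i, w }.
Union: FOLLOW(F) = { $, h, i, w }.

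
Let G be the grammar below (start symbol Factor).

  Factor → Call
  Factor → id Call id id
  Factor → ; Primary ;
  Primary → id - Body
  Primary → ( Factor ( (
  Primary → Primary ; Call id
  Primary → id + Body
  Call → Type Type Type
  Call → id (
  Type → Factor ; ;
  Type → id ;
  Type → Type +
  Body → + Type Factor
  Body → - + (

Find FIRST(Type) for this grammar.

{ ;, id }

From Type → Factor ; ;: add FIRST(Factor) = { ;, id }.
Type → id ; contributes {id}.
From Type → Type +: add FIRST(Type) = { ;, id }.
Union: FIRST(Type) = { ;, id }.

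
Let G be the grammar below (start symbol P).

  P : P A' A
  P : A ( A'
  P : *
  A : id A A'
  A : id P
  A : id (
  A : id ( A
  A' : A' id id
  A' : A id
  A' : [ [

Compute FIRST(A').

{ [, id }

From A' : A' id id: add FIRST(A') = { [, id }.
From A' : A id: add FIRST(A) = { id }.
A' : [ [ contributes {[}.
Union: FIRST(A') = { [, id }.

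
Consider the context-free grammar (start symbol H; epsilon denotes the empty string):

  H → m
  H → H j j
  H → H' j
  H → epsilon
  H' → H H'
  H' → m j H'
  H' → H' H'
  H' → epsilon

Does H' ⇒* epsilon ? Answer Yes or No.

Yes

H' has an epsilon-production, so H' ⇒ epsilon.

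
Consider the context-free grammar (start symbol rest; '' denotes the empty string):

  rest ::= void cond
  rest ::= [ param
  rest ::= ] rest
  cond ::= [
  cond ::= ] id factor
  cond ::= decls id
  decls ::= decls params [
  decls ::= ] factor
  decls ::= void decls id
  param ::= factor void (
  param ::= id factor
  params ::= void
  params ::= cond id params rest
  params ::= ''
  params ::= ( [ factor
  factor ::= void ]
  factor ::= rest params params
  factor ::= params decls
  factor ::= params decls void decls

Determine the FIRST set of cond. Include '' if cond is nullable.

{ [, ], void }

cond ::= [ contributes {[}.
cond ::= ] id factor contributes {]}.
From cond ::= decls id: add FIRST(decls) = { ], void }.
Union: FIRST(cond) = { [, ], void }.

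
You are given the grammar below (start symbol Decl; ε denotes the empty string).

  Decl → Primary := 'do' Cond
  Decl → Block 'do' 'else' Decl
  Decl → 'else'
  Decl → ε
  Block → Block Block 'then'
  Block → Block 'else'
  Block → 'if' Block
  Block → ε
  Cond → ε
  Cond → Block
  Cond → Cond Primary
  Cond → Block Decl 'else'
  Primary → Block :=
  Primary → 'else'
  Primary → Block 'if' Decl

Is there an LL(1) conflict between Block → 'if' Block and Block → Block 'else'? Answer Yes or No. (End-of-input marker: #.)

Yes

FIRST('if' Block) = { 'if' } and FIRST(Block 'else') = { 'else', 'if', 'then' }.
Both contain 'if', so the two alternatives are not disjoint — LL(1) conflict.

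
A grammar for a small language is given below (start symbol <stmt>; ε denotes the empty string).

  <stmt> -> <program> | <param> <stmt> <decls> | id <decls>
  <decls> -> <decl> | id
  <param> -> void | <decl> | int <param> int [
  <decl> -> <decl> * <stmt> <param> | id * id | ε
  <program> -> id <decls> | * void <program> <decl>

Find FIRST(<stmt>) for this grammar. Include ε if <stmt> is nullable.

From <stmt> -> <program>: add FIRST(<program>) = { *, id }.
From <stmt> -> <param> <stmt> <decls>: <param> nullable, take FIRST(<param>) ∪ FIRST(<stmt>) = { *, id, int, void }.
<stmt> -> id <decls> contributes {id}.
Union: FIRST(<stmt>) = { *, id, int, void }.

{ *, id, int, void }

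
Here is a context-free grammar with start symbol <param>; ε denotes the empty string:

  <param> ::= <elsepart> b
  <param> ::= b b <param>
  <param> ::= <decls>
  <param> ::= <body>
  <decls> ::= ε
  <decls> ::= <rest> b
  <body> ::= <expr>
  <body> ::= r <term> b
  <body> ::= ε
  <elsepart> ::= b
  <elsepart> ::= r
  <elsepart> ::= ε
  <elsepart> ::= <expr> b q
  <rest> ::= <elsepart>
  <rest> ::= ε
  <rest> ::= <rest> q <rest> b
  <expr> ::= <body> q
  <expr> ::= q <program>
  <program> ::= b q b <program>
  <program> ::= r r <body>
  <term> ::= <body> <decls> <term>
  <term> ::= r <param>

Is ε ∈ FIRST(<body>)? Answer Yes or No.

<body> has an ε-production, so <body> ⇒ ε.

Yes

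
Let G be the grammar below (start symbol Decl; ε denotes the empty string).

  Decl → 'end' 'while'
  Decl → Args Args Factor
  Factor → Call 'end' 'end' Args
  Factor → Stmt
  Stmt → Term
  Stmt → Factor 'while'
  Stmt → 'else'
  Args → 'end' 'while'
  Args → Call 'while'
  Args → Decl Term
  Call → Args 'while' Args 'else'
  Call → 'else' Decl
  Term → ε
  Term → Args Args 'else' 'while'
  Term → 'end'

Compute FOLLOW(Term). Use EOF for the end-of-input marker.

In Stmt → Term: Term is at the end, add FOLLOW(Stmt) = { EOF, 'else', 'end', 'while' }.
In Args → Decl Term: Term is at the end, add FOLLOW(Args) = { EOF, 'else', 'end', 'while' }.
Union: FOLLOW(Term) = { EOF, 'else', 'end', 'while' }.

{ EOF, 'else', 'end', 'while' }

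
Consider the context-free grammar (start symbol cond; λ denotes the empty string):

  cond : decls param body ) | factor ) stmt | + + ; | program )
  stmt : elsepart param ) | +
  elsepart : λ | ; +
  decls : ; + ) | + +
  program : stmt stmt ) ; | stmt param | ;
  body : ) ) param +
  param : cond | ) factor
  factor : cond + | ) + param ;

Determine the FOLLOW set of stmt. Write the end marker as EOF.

In cond : factor ) stmt: stmt is at the end, add FOLLOW(cond) = { EOF, ), +, ; }.
In program : stmt stmt ) ;: add FIRST(stmt ) ;) = { ), +, ; }.
In program : stmt stmt ) ;: add FIRST() ;) = { ) }.
In program : stmt param: add FIRST(param) = { ), +, ; }.
Union: FOLLOW(stmt) = { EOF, ), +, ; }.

{ EOF, ), +, ; }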